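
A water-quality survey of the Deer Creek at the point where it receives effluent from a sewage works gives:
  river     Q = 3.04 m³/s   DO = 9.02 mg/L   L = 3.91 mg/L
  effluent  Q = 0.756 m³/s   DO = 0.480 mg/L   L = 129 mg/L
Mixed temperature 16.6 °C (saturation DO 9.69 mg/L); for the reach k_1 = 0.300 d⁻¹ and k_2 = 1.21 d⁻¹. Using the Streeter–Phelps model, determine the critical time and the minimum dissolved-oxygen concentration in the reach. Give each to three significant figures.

t_c ≈ 1.22 d; minimum DO ≈ 4.73 mg/L

Mixed DO = (3.04×9.02 + 0.756×0.480)/(3.04+0.756) = 27.78/3.796 = 7.319 mg/L.
Mixed L₀ = (3.04×3.91 + 0.756×129)/(3.796) = 109.4/3.796 = 28.82 mg/L.
Initial deficit D₀ = C_s − DO₀ = 9.69 − 7.319 = 2.371 mg/L.
t_c = (1/0.9100) ln[(1.21/0.300)(1 − 2.371×0.9100/(0.300×28.82))] = 1.099 × ln(3.027) = 1.217 d.
D_c = (0.300/1.21) × 28.82 × e^(−0.300×1.217) = 0.2479 × 28.82 × 0.6941 = 4.960 mg/L.
Minimum DO = 9.69 − 4.960 = 4.730 mg/L.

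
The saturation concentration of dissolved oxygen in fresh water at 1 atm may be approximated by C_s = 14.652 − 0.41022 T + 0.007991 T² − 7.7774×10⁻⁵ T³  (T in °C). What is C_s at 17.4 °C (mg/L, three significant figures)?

C_s = 14.652 − 0.41022×17.4 + 0.007991×17.4² − 7.7774×10⁻⁵×17.4³ = 9.524 mg/L.

C_s ≈ 9.52 mg/L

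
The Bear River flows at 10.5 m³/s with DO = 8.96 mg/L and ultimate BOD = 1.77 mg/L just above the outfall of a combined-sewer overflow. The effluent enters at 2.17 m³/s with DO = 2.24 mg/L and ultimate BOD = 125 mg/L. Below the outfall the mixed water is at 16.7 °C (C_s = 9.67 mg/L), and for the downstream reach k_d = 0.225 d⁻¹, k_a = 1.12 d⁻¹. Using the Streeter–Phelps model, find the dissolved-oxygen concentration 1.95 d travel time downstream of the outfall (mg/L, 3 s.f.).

Mixed DO = (10.5×8.96 + 2.17×2.24)/(10.5+2.17) = 98.94/12.67 = 7.809 mg/L.
Mixed L₀ = (10.5×1.77 + 2.17×125)/(12.67) = 289.8/12.67 = 22.88 mg/L.
Initial deficit D₀ = C_s − DO₀ = 9.67 − 7.809 = 1.861 mg/L.
D(1.95) = [0.225×22.88/(1.12−0.225)](e^(−0.225×1.95) − e^(−1.12×1.95)) + 1.861 e^(−1.12×1.95)
= 5.751 × (0.6448 − 0.1126) + 1.861 × 0.1126 = 3.270 mg/L.
DO = 9.67 − 3.270 = 6.400 mg/L.

DO ≈ 6.40 mg/L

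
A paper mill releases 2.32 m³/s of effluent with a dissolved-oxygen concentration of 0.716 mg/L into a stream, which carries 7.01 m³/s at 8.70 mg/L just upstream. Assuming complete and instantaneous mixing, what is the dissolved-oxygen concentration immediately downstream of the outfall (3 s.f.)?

Flow-weighted mixing: C = (Q_r C_r + Q_w C_w)/(Q_r + Q_w)
= (7.01×8.70 + 2.32×0.716)/(7.01 + 2.32) = 62.65/9.330 = 6.715 mg/L.

6.71 mg/L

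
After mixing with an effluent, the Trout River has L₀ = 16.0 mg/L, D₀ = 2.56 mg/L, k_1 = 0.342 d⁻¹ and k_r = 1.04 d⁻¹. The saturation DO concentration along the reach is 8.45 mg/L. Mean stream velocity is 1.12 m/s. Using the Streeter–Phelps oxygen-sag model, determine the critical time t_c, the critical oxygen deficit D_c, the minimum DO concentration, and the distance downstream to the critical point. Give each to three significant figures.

At the critical point dD/dt = 0, so k_1 L₀ e^(−k_1 t) = k_r D. Substituting D(t) from the Streeter–Phelps equation and solving for t gives
t_c = ln[(k_r/k_1)(1 − D₀(k_r−k_1)/(k_1 L₀))] / (k_r−k_1).
Here k_r−k_1 = 0.6980 d⁻¹ and 1 − D₀(k_r−k_1)/(k_1 L₀) = 1 − 2.56×0.6980/(0.342×16.0) = 0.6735, so
t_c = ln(3.041 × 0.6735) / 0.6980 = 0.7168 / 0.6980 = 1.027 d.
D_c = (k_1/k_r) L₀ e^(−k_1 t_c) = (0.342/1.04) × 16.0 × e^(−0.342×1.027) = 0.3288 × 16.0 × 0.7038 = 3.703 mg/L.
Minimum DO = C_s − D_c = 8.45 − 3.703 = 4.747 mg/L.
x_c = v t_c = 1.12 m/s × 1.027 d × 86400 s/d = 99380 m ≈ 99.4 km.

t_c ≈ 1.03 d; D_c ≈ 3.70 mg/L; min DO ≈ 4.75 mg/L; x_c ≈ 99.4 km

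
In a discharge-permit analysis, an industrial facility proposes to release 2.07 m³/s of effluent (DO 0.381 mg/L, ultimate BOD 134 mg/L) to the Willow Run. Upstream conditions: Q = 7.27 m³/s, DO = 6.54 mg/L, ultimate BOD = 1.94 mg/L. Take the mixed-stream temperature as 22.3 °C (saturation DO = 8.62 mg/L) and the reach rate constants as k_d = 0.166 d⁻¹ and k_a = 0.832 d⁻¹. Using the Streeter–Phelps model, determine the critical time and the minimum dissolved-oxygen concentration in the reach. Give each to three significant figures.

Mixed DO = (7.27×6.54 + 2.07×0.381)/(7.27+2.07) = 48.33/9.340 = 5.175 mg/L.
Mixed L₀ = (7.27×1.94 + 2.07×134)/(9.340) = 291.5/9.340 = 31.21 mg/L.
Initial deficit D₀ = C_s − DO₀ = 8.62 − 5.175 = 3.445 mg/L.
t_c = (1/0.6660) ln[(0.832/0.166)(1 − 3.445×0.6660/(0.166×31.21))] = 1.502 × ln(2.792) = 1.542 d.
D_c = (0.166/0.832) × 31.21 × e^(−0.166×1.542) = 0.1995 × 31.21 × 0.7742 = 4.821 mg/L.
Minimum DO = 8.62 − 4.821 = 3.799 mg/L.

t_c ≈ 1.54 d; minimum DO ≈ 3.80 mg/L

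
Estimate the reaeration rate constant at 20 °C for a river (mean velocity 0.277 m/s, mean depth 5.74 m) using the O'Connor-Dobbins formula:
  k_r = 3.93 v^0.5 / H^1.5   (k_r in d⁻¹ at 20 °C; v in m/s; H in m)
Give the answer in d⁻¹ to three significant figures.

k_r = 3.93 × 0.277^0.5 / 5.74^1.5 = 3.93 × 0.5263 / 13.75 = 0.1504 d⁻¹.

k_r ≈ 0.150 d⁻¹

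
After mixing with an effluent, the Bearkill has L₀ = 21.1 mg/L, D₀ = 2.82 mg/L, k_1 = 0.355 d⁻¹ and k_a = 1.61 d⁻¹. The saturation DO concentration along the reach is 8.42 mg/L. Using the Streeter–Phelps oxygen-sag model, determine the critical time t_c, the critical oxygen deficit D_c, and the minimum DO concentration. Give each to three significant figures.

t_c ≈ 0.695 d; D_c ≈ 3.64 mg/L; min DO ≈ 4.78 mg/L

At the critical point dD/dt = 0, so k_1 L₀ e^(−k_1 t) = k_a D. Substituting D(t) from the Streeter–Phelps equation and solving for t gives
t_c = ln[(k_a/k_1)(1 − D₀(k_a−k_1)/(k_1 L₀))] / (k_a−k_1).
Here k_a−k_1 = 1.255 d⁻¹ and 1 − D₀(k_a−k_1)/(k_1 L₀) = 1 − 2.82×1.255/(0.355×21.1) = 0.5275, so
t_c = ln(4.535 × 0.5275) / 1.255 = 0.8723 / 1.255 = 0.6951 d.
D_c = (k_1/k_a) L₀ e^(−k_1 t_c) = (0.355/1.61) × 21.1 × e^(−0.355×0.6951) = 0.2205 × 21.1 × 0.7813 = 3.635 mg/L.
Minimum DO = C_s − D_c = 8.42 − 3.635 = 4.785 mg/L.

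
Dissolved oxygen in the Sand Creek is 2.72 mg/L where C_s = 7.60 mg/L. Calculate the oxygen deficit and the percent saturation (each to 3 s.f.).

D ≈ 4.88 mg/L; 35.8 % saturation

D = C_s − C = 7.60 − 2.72 = 4.88 mg/L.
% saturation = 2.72/7.60 × 100 = 35.8 %.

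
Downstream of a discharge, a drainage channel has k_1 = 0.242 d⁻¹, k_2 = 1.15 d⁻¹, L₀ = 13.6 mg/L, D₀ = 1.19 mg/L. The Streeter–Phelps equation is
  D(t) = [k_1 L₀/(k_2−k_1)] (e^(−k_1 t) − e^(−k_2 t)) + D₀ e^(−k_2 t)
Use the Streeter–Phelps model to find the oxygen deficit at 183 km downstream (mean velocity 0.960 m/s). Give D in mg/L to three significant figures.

D ≈ 1.93 mg/L

Travel time t = x/v = 183 km / (0.960 m/s) = 183000 m / 0.960 m/s = 190600 s = 2.206 d.
k_1 L₀/(k_2−k_1) = 0.242×13.6/(1.15−0.242) = 3.291/0.9080 = 3.625 mg/L.
e^(−k_1 t) = e^(−0.242×2.206) = 0.5863; e^(−k_2 t) = e^(−1.15×2.206) = 0.07908.
D = 3.625 × (0.5863 − 0.07908) + 1.19 × 0.07908 = 1.838 + 0.09411 = 1.933 mg/L.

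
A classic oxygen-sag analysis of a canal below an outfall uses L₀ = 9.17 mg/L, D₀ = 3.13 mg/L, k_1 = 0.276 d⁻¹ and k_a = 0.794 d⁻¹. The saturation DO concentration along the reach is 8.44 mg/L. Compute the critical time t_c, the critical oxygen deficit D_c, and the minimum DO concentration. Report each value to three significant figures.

t_c ≈ 0.0643 d; D_c ≈ 3.13 mg/L; min DO ≈ 5.31 mg/L

At the critical point dD/dt = 0, so k_1 L₀ e^(−k_1 t) = k_a D. Substituting D(t) from the Streeter–Phelps equation and solving for t gives
t_c = ln[(k_a/k_1)(1 − D₀(k_a−k_1)/(k_1 L₀))] / (k_a−k_1).
Here k_a−k_1 = 0.5180 d⁻¹ and 1 − D₀(k_a−k_1)/(k_1 L₀) = 1 − 3.13×0.5180/(0.276×9.17) = 0.3594, so
t_c = ln(2.877 × 0.3594) / 0.5180 = 0.03333 / 0.5180 = 0.06434 d.
L(t_c) = L₀ e^(−k_1 t_c) = 9.17 × 0.9824 = 9.009 mg/L, and at the critical point k_a D_c = k_1 L, so D_c = (0.276/0.794) × 9.009 = 3.131 mg/L.
Minimum DO = C_s − D_c = 8.44 − 3.131 = 5.309 mg/L.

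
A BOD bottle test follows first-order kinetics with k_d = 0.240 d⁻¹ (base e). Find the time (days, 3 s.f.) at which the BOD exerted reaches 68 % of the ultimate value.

t ≈ 4.75 d

y/L₀ = 1 − e^(−k_d t) = 0.68 ⇒ e^(−k_d t) = 0.320
t = −ln(0.320) / 0.240 = 1.139 / 0.240 = 4.748 d.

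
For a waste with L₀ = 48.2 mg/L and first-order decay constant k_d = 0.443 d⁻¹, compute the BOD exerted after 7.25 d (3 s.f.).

y ≈ 46.3 mg/L

y_t = L₀(1 − e^(−k_d t)) = 48.2 × (1 − e^(−0.443×7.25))
= 48.2 × (1 − 0.04029) = 48.2 × 0.9597 = 46.26 mg/L.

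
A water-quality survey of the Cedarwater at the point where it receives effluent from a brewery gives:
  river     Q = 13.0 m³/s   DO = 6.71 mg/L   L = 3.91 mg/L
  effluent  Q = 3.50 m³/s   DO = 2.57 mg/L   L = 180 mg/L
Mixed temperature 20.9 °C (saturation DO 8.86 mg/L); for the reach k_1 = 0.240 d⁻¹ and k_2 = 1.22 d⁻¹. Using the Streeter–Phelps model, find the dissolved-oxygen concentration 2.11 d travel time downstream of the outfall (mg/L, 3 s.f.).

Mixed DO = (13.0×6.71 + 3.50×2.57)/(13.0+3.50) = 96.23/16.50 = 5.832 mg/L.
Mixed L₀ = (13.0×3.91 + 3.50×180)/(16.50) = 680.8/16.50 = 41.26 mg/L.
Initial deficit D₀ = C_s − DO₀ = 8.86 − 5.832 = 3.028 mg/L.
D(2.11) = [0.240×41.26/(1.22−0.240)](e^(−0.240×2.11) − e^(−1.22×2.11)) + 3.028 e^(−1.22×2.11)
= 10.11 × (0.6027 − 0.07621) + 3.028 × 0.07621 = 5.551 mg/L.
DO = 8.86 − 5.551 = 3.309 mg/L.

DO ≈ 3.31 mg/L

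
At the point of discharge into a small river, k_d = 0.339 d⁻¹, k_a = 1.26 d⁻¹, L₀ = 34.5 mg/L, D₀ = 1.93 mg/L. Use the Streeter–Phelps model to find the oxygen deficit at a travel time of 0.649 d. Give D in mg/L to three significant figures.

D ≈ 5.44 mg/L

k_d L₀/(k_a−k_d) = 0.339×34.5/(1.26−0.339) = 11.70/0.9210 = 12.70 mg/L.
e^(−k_d t) = e^(−0.339×0.6490) = 0.8025; e^(−k_a t) = e^(−1.26×0.6490) = 0.4414.
D = 12.70 × (0.8025 − 0.4414) + 1.93 × 0.4414 = 4.585 + 0.8520 = 5.437 mg/L.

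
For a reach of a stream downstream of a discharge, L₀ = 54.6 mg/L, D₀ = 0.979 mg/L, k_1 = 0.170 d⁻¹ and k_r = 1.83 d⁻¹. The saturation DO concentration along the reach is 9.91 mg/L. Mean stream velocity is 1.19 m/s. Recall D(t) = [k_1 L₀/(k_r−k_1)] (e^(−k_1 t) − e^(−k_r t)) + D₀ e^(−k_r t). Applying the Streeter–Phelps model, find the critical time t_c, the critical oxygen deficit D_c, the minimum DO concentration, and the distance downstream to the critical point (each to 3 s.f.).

t_c = [1/(k_r−k_1)] ln[(k_r/k_1)(1 − D₀(k_r−k_1)/(k_1 L₀))]
= [1/(1.83−0.170)] ln[(1.83/0.170)(1 − 0.979×1.660/(0.170×54.6))]
= (1/1.660) ln[10.76 × 0.8249] = 0.6024 × ln(8.880) = 0.6024 × 2.184 = 1.316 d.
L(t_c) = L₀ e^(−k_1 t_c) = 54.6 × 0.7996 = 43.66 mg/L, and at the critical point k_r D_c = k_1 L, so D_c = (0.170/1.83) × 43.66 = 4.056 mg/L.
Minimum DO = C_s − D_c = 9.91 − 4.056 = 5.854 mg/L.
x_c = v t_c = 1.19 m/s × 1.316 d × 86400 s/d = 135300 m ≈ 135 km.

t_c ≈ 1.32 d; D_c ≈ 4.06 mg/L; min DO ≈ 5.85 mg/L; x_c ≈ 135 km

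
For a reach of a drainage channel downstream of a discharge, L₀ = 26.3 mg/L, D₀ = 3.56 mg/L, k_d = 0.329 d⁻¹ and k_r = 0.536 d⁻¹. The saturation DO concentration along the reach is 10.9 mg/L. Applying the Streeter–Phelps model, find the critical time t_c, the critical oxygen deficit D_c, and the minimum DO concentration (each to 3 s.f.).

t_c ≈ 1.93 d; D_c ≈ 8.56 mg/L; min DO ≈ 2.34 mg/L

With k_r/k_d = 1.629 and 1 − D₀(k_r−k_d)/(k_d L₀) = 0.9148,
t_c = ln(1.629 × 0.9148) / (0.536 − 0.329) = ln(1.490) / 0.2070 = 0.3991/0.2070 = 1.928 d.
L(t_c) = L₀ e^(−k_d t_c) = 26.3 × 0.5303 = 13.95 mg/L, and at the critical point k_r D_c = k_d L, so D_c = (0.329/0.536) × 13.95 = 8.561 mg/L.
Minimum DO = C_s − D_c = 10.9 − 8.561 = 2.339 mg/L.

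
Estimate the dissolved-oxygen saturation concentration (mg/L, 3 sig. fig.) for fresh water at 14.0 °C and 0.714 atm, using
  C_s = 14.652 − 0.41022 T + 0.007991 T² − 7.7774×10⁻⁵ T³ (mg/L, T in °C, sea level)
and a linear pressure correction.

C_s ≈ 7.33 mg/L

At sea level: C_s = 14.652 − 0.41022×14.0 + 0.007991×14.0² − 7.7774×10⁻⁵×14.0³ = 10.26 mg/L.
Pressure correction: C_s' = 10.26 × 0.714 = 7.327 mg/L.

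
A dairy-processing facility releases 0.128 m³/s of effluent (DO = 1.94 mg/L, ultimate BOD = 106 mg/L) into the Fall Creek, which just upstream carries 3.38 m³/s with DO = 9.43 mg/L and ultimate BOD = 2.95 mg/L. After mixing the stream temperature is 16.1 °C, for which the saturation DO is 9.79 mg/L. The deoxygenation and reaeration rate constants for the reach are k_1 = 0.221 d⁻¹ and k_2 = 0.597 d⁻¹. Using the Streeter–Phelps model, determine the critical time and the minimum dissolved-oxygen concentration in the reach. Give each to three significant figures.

Mixed DO = (3.38×9.43 + 0.128×1.94)/(3.38+0.128) = 32.12/3.508 = 9.157 mg/L.
Mixed L₀ = (3.38×2.95 + 0.128×106)/(3.508) = 23.54/3.508 = 6.710 mg/L.
Initial deficit D₀ = C_s − DO₀ = 9.79 − 9.157 = 0.6333 mg/L.
t_c = (1/0.3760) ln[(0.597/0.221)(1 − 0.6333×0.3760/(0.221×6.710))] = 2.660 × ln(2.268) = 2.177 d.
D_c = (0.221/0.597) × 6.710 × e^(−0.221×2.177) = 0.3702 × 6.710 × 0.6180 = 1.535 mg/L.
Minimum DO = 9.79 − 1.535 = 8.255 mg/L.

t_c ≈ 2.18 d; minimum DO ≈ 8.25 mg/L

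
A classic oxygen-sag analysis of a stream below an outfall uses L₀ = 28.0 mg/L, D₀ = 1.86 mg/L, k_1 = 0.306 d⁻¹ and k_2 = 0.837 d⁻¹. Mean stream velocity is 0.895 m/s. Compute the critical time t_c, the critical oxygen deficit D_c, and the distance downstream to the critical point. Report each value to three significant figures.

At the critical point dD/dt = 0, so k_1 L₀ e^(−k_1 t) = k_2 D. Substituting D(t) from the Streeter–Phelps equation and solving for t gives
t_c = ln[(k_2/k_1)(1 − D₀(k_2−k_1)/(k_1 L₀))] / (k_2−k_1).
Here k_2−k_1 = 0.5310 d⁻¹ and 1 − D₀(k_2−k_1)/(k_1 L₀) = 1 − 1.86×0.5310/(0.306×28.0) = 0.8847, so
t_c = ln(2.735 × 0.8847) / 0.5310 = 0.8838 / 0.5310 = 1.664 d.
D_c = (k_1/k_2) L₀ e^(−k_1 t_c) = (0.306/0.837) × 28.0 × e^(−0.306×1.664) = 0.3656 × 28.0 × 0.6009 = 6.151 mg/L.
x_c = v t_c = 0.895 m/s × 1.664 d × 86400 s/d = 128700 m ≈ 129 km.

t_c ≈ 1.66 d; D_c ≈ 6.15 mg/L; x_c ≈ 129 km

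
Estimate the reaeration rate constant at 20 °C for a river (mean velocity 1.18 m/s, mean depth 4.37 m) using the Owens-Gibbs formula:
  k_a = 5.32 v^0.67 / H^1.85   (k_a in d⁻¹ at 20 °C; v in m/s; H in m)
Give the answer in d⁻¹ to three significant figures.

k_a ≈ 0.388 d⁻¹

k_a = 5.32 × 1.18^0.67 / 4.37^1.85 = 5.32 × 1.117 / 15.31 = 0.3883 d⁻¹.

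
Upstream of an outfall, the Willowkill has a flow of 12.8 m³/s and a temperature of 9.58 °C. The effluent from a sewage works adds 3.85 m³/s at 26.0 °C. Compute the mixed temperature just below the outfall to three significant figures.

Flow-weighted mixing: C = (Q_r C_r + Q_w C_w)/(Q_r + Q_w)
= (12.8×9.58 + 3.85×26.0)/(12.8 + 3.85) = 222.7/16.65 = 13.38 °C.

13.4 °C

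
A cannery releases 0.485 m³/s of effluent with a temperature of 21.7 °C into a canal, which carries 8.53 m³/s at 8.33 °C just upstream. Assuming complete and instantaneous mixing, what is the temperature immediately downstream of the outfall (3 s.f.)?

9.05 °C

Flow-weighted mixing: C = (Q_r C_r + Q_w C_w)/(Q_r + Q_w)
= (8.53×8.33 + 0.485×21.7)/(8.53 + 0.485) = 81.58/9.015 = 9.049 °C.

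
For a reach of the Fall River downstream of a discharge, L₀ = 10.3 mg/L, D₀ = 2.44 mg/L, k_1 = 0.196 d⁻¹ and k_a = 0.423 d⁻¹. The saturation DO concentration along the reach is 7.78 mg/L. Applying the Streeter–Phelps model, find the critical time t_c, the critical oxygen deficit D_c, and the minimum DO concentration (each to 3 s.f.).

At the critical point dD/dt = 0, so k_1 L₀ e^(−k_1 t) = k_a D. Substituting D(t) from the Streeter–Phelps equation and solving for t gives
t_c = ln[(k_a/k_1)(1 − D₀(k_a−k_1)/(k_1 L₀))] / (k_a−k_1).
Here k_a−k_1 = 0.2270 d⁻¹ and 1 − D₀(k_a−k_1)/(k_1 L₀) = 1 − 2.44×0.2270/(0.196×10.3) = 0.7256, so
t_c = ln(2.158 × 0.7256) / 0.2270 = 0.4486 / 0.2270 = 1.976 d.
L(t_c) = L₀ e^(−k_1 t_c) = 10.3 × 0.6789 = 6.993 mg/L, and at the critical point k_a D_c = k_1 L, so D_c = (0.196/0.423) × 6.993 = 3.240 mg/L.
Minimum DO = C_s − D_c = 7.78 − 3.240 = 4.540 mg/L.

t_c ≈ 1.98 d; D_c ≈ 3.24 mg/L; min DO ≈ 4.54 mg/L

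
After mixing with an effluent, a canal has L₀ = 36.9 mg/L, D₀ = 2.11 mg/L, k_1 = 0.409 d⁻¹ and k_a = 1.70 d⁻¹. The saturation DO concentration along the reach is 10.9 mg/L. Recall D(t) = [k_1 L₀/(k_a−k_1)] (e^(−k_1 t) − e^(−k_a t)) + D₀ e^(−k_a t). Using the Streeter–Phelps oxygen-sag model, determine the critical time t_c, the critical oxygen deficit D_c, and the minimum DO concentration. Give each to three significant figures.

At the critical point dD/dt = 0, so k_1 L₀ e^(−k_1 t) = k_a D. Substituting D(t) from the Streeter–Phelps equation and solving for t gives
t_c = ln[(k_a/k_1)(1 − D₀(k_a−k_1)/(k_1 L₀))] / (k_a−k_1).
Here k_a−k_1 = 1.291 d⁻¹ and 1 − D₀(k_a−k_1)/(k_1 L₀) = 1 − 2.11×1.291/(0.409×36.9) = 0.8195, so
t_c = ln(4.156 × 0.8195) / 1.291 = 1.226 / 1.291 = 0.9494 d.
D_c = (k_1/k_a) L₀ e^(−k_1 t_c) = (0.409/1.70) × 36.9 × e^(−0.409×0.9494) = 0.2406 × 36.9 × 0.6782 = 6.021 mg/L.
Minimum DO = C_s − D_c = 10.9 − 6.021 = 4.879 mg/L.

t_c ≈ 0.949 d; D_c ≈ 6.02 mg/L; min DO ≈ 4.88 mg/L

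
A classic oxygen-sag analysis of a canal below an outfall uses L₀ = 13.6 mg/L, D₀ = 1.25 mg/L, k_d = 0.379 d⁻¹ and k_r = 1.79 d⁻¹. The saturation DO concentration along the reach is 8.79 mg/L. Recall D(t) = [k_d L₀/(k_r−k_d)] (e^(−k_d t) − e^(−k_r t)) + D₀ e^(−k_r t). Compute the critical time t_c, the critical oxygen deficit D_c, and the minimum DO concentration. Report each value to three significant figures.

t_c ≈ 0.803 d; D_c ≈ 2.12 mg/L; min DO ≈ 6.67 mg/L

With k_r/k_d = 4.723 and 1 − D₀(k_r−k_d)/(k_d L₀) = 0.6578,
t_c = ln(4.723 × 0.6578) / (1.79 − 0.379) = ln(3.107) / 1.411 = 1.134/1.411 = 0.8034 d.
D_c = (k_d/k_r) L₀ e^(−k_d t_c) = (0.379/1.79) × 13.6 × e^(−0.379×0.8034) = 0.2117 × 13.6 × 0.7375 = 2.124 mg/L.
Minimum DO = C_s − D_c = 8.79 − 2.124 = 6.666 mg/L.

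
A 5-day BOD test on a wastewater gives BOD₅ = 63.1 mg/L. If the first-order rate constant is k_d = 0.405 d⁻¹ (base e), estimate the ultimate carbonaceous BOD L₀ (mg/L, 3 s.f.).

L₀ ≈ 72.7 mg/L

BOD₅ = L₀(1 − e^(−5k_d)) ⇒ L₀ = BOD₅ / (1 − e^(−5×0.405))
= 63.1 / (1 − 0.1320) = 63.1 / 0.8680 = 72.70 mg/L.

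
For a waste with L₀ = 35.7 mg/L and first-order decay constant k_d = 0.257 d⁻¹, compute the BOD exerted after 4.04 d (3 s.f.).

y_t = L₀(1 − e^(−k_d t)) = 35.7 × (1 − e^(−0.257×4.04))
= 35.7 × (1 − 0.3541) = 35.7 × 0.6459 = 23.06 mg/L.

y ≈ 23.1 mg/L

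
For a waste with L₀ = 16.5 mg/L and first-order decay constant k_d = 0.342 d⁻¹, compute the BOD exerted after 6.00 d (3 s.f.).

y ≈ 14.4 mg/L

y_t = L₀(1 − e^(−k_d t)) = 16.5 × (1 − e^(−0.342×6.00))
= 16.5 × (1 − 0.1285) = 16.5 × 0.8715 = 14.38 mg/L.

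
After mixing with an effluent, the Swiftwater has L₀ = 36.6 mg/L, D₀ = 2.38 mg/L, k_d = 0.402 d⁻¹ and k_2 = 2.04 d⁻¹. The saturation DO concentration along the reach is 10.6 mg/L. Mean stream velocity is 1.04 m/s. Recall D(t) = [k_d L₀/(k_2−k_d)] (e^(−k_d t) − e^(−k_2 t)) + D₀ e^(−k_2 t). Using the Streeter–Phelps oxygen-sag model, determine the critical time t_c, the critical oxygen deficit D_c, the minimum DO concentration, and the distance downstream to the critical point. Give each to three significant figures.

At the critical point dD/dt = 0, so k_d L₀ e^(−k_d t) = k_2 D. Substituting D(t) from the Streeter–Phelps equation and solving for t gives
t_c = ln[(k_2/k_d)(1 − D₀(k_2−k_d)/(k_d L₀))] / (k_2−k_d).
Here k_2−k_d = 1.638 d⁻¹ and 1 − D₀(k_2−k_d)/(k_d L₀) = 1 − 2.38×1.638/(0.402×36.6) = 0.7350, so
t_c = ln(5.075 × 0.7350) / 1.638 = 1.316 / 1.638 = 0.8037 d.
L(t_c) = L₀ e^(−k_d t_c) = 36.6 × 0.7239 = 26.50 mg/L, and at the critical point k_2 D_c = k_d L, so D_c = (0.402/2.04) × 26.50 = 5.221 mg/L.
Minimum DO = C_s − D_c = 10.6 − 5.221 = 5.379 mg/L.
x_c = v t_c = 1.04 m/s × 0.8037 d × 86400 s/d = 72220 m ≈ 72.2 km.

t_c ≈ 0.804 d; D_c ≈ 5.22 mg/L; min DO ≈ 5.38 mg/L; x_c ≈ 72.2 km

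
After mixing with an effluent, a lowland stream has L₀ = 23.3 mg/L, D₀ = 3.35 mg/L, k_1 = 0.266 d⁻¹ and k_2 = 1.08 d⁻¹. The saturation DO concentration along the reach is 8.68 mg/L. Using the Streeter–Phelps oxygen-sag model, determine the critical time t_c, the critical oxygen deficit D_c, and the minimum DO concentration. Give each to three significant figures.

At the critical point dD/dt = 0, so k_1 L₀ e^(−k_1 t) = k_2 D. Substituting D(t) from the Streeter–Phelps equation and solving for t gives
t_c = ln[(k_2/k_1)(1 − D₀(k_2−k_1)/(k_1 L₀))] / (k_2−k_1).
Here k_2−k_1 = 0.8140 d⁻¹ and 1 − D₀(k_2−k_1)/(k_1 L₀) = 1 − 3.35×0.8140/(0.266×23.3) = 0.5600, so
t_c = ln(4.060 × 0.5600) / 0.8140 = 0.8214 / 0.8140 = 1.009 d.
D_c = (k_1/k_2) L₀ e^(−k_1 t_c) = (0.266/1.08) × 23.3 × e^(−0.266×1.009) = 0.2463 × 23.3 × 0.7646 = 4.388 mg/L.
Minimum DO = C_s − D_c = 8.68 − 4.388 = 4.292 mg/L.

t_c ≈ 1.01 d; D_c ≈ 4.39 mg/L; min DO ≈ 4.29 mg/L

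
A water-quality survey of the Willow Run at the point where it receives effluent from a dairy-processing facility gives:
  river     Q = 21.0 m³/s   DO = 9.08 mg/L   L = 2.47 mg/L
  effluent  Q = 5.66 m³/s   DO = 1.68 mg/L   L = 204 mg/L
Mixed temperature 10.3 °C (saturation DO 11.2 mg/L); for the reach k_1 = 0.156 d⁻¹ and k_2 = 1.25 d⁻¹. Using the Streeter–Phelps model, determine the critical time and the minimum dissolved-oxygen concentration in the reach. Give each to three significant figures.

t_c ≈ 1.13 d; minimum DO ≈ 6.46 mg/L

Mixed DO = (21.0×9.08 + 5.66×1.68)/(21.0+5.66) = 200.2/26.66 = 7.509 mg/L.
Mixed L₀ = (21.0×2.47 + 5.66×204)/(26.66) = 1207/26.66 = 45.26 mg/L.
Initial deficit D₀ = C_s − DO₀ = 11.2 − 7.509 = 3.691 mg/L.
t_c = (1/1.094) ln[(1.25/0.156)(1 − 3.691×1.094/(0.156×45.26))] = 0.9141 × ln(3.430) = 1.127 d.
D_c = (0.156/1.25) × 45.26 × e^(−0.156×1.127) = 0.1248 × 45.26 × 0.8388 = 4.738 mg/L.
Minimum DO = 11.2 − 4.738 = 6.462 mg/L.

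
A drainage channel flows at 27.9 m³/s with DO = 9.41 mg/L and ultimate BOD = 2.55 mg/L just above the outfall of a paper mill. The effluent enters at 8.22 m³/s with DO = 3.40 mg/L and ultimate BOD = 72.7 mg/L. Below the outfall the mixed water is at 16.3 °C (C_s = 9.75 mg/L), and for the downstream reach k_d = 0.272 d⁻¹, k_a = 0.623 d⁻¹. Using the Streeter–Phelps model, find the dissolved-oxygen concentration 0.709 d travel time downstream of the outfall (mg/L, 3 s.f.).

DO ≈ 6.05 mg/L

Mixed DO = (27.9×9.41 + 8.22×3.40)/(27.9+8.22) = 290.5/36.12 = 8.042 mg/L.
Mixed L₀ = (27.9×2.55 + 8.22×72.7)/(36.12) = 668.7/36.12 = 18.51 mg/L.
Initial deficit D₀ = C_s − DO₀ = 9.75 − 8.042 = 1.708 mg/L.
D(0.709) = [0.272×18.51/(0.623−0.272)](e^(−0.272×0.709) − e^(−0.623×0.709)) + 1.708 e^(−0.623×0.709)
= 14.35 × (0.8246 − 0.6429) + 1.708 × 0.6429 = 3.704 mg/L.
DO = 9.75 − 3.704 = 6.046 mg/L.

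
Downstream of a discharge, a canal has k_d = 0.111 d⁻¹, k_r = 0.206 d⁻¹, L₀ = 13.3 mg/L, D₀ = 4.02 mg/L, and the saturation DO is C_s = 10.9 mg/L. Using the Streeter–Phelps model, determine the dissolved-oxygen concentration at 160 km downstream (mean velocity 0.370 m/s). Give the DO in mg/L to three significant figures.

DO ≈ 6.09 mg/L

Travel time t = x/v = 160 km / (0.370 m/s) = 160000 m / 0.370 m/s = 432400 s = 5.005 d.
k_d L₀/(k_r−k_d) = 0.111×13.3/(0.206−0.111) = 1.476/0.09500 = 15.54 mg/L.
e^(−k_d t) = e^(−0.111×5.005) = 0.5738; e^(−k_r t) = e^(−0.206×5.005) = 0.3566.
D = 15.54 × (0.5738 − 0.3566) + 4.02 × 0.3566 = 3.374 + 1.434 = 4.808 mg/L.
DO = C_s − D = 10.9 − 4.808 = 6.092 mg/L.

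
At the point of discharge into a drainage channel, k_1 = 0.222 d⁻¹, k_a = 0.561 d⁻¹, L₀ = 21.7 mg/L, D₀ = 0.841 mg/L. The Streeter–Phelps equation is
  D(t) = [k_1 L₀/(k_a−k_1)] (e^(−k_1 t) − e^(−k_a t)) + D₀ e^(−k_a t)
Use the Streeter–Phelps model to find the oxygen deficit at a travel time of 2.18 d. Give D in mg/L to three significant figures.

k_1 L₀/(k_a−k_1) = 0.222×21.7/(0.561−0.222) = 4.817/0.3390 = 14.21 mg/L.
e^(−k_1 t) = e^(−0.222×2.180) = 0.6163; e^(−k_a t) = e^(−0.561×2.180) = 0.2944.
D = 14.21 × (0.6163 − 0.2944) + 0.841 × 0.2944 = 4.576 + 0.2475 = 4.823 mg/L.

D ≈ 4.82 mg/L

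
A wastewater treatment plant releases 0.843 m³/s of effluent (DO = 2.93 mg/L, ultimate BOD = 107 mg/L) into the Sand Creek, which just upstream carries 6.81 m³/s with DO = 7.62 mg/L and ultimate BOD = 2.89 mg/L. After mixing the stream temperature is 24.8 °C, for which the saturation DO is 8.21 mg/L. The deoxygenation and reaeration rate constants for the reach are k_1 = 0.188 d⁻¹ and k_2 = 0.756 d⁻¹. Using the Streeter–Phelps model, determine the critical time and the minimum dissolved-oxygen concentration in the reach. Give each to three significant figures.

t_c ≈ 1.98 d; minimum DO ≈ 5.75 mg/L

Mixed DO = (6.81×7.62 + 0.843×2.93)/(6.81+0.843) = 54.36/7.653 = 7.103 mg/L.
Mixed L₀ = (6.81×2.89 + 0.843×107)/(7.653) = 109.9/7.653 = 14.36 mg/L.
Initial deficit D₀ = C_s − DO₀ = 8.21 − 7.103 = 1.107 mg/L.
t_c = (1/0.5680) ln[(0.756/0.188)(1 − 1.107×0.5680/(0.188×14.36))] = 1.761 × ln(3.085) = 1.983 d.
D_c = (0.188/0.756) × 14.36 × e^(−0.188×1.983) = 0.2487 × 14.36 × 0.6888 = 2.459 mg/L.
Minimum DO = 8.21 − 2.459 = 5.751 mg/L.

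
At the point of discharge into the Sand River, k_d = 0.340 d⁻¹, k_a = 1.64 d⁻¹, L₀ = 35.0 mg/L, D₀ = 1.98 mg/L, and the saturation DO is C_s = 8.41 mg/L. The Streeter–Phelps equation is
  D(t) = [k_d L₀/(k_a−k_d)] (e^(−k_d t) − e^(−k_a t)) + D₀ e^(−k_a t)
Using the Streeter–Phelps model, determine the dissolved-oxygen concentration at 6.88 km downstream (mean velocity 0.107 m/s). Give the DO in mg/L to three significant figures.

DO ≈ 3.42 mg/L

Travel time t = x/v = 6.88 km / (0.107 m/s) = 6880 m / 0.107 m/s = 64300 s = 0.7442 d.
k_d L₀/(k_a−k_d) = 0.340×35.0/(1.64−0.340) = 11.90/1.300 = 9.154 mg/L.
e^(−k_d t) = e^(−0.340×0.7442) = 0.7764; e^(−k_a t) = e^(−1.64×0.7442) = 0.2951.
D = 9.154 × (0.7764 − 0.2951) + 1.98 × 0.2951 = 4.406 + 0.5843 = 4.991 mg/L.
DO = C_s − D = 8.41 − 4.991 = 3.419 mg/L.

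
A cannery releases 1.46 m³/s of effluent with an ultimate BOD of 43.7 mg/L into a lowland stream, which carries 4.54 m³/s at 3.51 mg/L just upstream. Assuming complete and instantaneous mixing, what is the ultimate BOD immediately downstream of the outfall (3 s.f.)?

Flow-weighted mixing: C = (Q_r C_r + Q_w C_w)/(Q_r + Q_w)
= (4.54×3.51 + 1.46×43.7)/(4.54 + 1.46) = 79.74/6.000 = 13.29 mg/L.

13.3 mg/L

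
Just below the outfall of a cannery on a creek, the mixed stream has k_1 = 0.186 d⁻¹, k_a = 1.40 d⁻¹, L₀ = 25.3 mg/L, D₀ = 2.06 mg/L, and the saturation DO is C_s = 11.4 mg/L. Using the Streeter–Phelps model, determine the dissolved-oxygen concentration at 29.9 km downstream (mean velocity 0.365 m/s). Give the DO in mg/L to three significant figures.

Travel time t = x/v = 29.9 km / (0.365 m/s) = 29900 m / 0.365 m/s = 81920 s = 0.9481 d.
k_1 L₀/(k_a−k_1) = 0.186×25.3/(1.40−0.186) = 4.706/1.214 = 3.876 mg/L.
e^(−k_1 t) = e^(−0.186×0.9481) = 0.8383; e^(−k_a t) = e^(−1.40×0.9481) = 0.2652.
D = 3.876 × (0.8383 − 0.2652) + 2.06 × 0.2652 = 2.222 + 0.5463 = 2.768 mg/L.
DO = C_s − D = 11.4 − 2.768 = 8.632 mg/L.

DO ≈ 8.63 mg/L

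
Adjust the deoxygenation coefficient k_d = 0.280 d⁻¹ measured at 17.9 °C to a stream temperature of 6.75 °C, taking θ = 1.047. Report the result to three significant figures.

k_d(T₂) = k_d(T₁) · θ^(T₂−T₁) = 0.280 × 1.047^(6.75−17.9)
= 0.280 × 1.047^-11.1 = 0.280 × 0.5992 = 0.1678 d⁻¹.

k_d ≈ 0.168 d⁻¹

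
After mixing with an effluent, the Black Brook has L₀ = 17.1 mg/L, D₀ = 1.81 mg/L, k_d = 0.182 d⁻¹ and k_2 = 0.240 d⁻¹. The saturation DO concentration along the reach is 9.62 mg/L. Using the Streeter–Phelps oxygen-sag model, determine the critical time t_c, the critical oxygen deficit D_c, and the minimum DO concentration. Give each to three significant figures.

t_c = [1/(k_2−k_d)] ln[(k_2/k_d)(1 − D₀(k_2−k_d)/(k_d L₀))]
= [1/(0.240−0.182)] ln[(0.240/0.182)(1 − 1.81×0.05800/(0.182×17.1))]
= (1/0.05800) ln[1.319 × 0.9663] = 17.24 × ln(1.274) = 17.24 × 0.2423 = 4.178 d.
D_c = (k_d/k_2) L₀ e^(−k_d t_c) = (0.182/0.240) × 17.1 × e^(−0.182×4.178) = 0.7583 × 17.1 × 0.4675 = 6.062 mg/L.
Minimum DO = C_s − D_c = 9.62 − 6.062 = 3.558 mg/L.

t_c ≈ 4.18 d; D_c ≈ 6.06 mg/L; min DO ≈ 3.56 mg/L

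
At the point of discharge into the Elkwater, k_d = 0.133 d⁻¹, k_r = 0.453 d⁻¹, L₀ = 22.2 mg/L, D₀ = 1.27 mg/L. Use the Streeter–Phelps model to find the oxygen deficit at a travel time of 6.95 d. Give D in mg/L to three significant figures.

D ≈ 3.32 mg/L

k_d L₀/(k_r−k_d) = 0.133×22.2/(0.453−0.133) = 2.953/0.3200 = 9.227 mg/L.
e^(−k_d t) = e^(−0.133×6.950) = 0.3968; e^(−k_r t) = e^(−0.453×6.950) = 0.04292.
D = 9.227 × (0.3968 − 0.04292) + 1.27 × 0.04292 = 3.265 + 0.05451 = 3.320 mg/L.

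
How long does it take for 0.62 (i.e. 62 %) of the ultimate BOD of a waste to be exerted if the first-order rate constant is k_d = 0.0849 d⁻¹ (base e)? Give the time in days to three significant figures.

y/L₀ = 1 − e^(−k_d t) = 0.62 ⇒ e^(−k_d t) = 0.380
t = −ln(0.380) / 0.0849 = 0.9676 / 0.0849 = 11.40 d.

t ≈ 11.4 d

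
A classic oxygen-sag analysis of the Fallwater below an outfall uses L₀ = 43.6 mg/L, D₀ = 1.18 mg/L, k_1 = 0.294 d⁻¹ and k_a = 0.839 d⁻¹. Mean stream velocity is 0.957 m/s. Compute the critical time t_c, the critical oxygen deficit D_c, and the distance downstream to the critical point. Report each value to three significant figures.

With k_a/k_1 = 2.854 and 1 − D₀(k_a−k_1)/(k_1 L₀) = 0.9498,
t_c = ln(2.854 × 0.9498) / (0.839 − 0.294) = ln(2.711) / 0.5450 = 0.9972/0.5450 = 1.830 d.
L(t_c) = L₀ e^(−k_1 t_c) = 43.6 × 0.5840 = 25.46 mg/L, and at the critical point k_a D_c = k_1 L, so D_c = (0.294/0.839) × 25.46 = 8.922 mg/L.
x_c = v t_c = 0.957 m/s × 1.830 d × 86400 s/d = 151300 m ≈ 151 km.

t_c ≈ 1.83 d; D_c ≈ 8.92 mg/L; x_c ≈ 151 km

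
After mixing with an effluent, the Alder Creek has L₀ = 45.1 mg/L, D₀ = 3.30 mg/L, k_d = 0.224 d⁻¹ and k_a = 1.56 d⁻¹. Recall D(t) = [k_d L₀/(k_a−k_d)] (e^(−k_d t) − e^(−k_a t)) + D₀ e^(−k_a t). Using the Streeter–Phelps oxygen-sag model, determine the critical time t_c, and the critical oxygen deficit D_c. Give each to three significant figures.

t_c = [1/(k_a−k_d)] ln[(k_a/k_d)(1 − D₀(k_a−k_d)/(k_d L₀))]
= [1/(1.56−0.224)] ln[(1.56/0.224)(1 − 3.30×1.336/(0.224×45.1))]
= (1/1.336) ln[6.964 × 0.5636] = 0.7485 × ln(3.925) = 0.7485 × 1.367 = 1.023 d.
L(t_c) = L₀ e^(−k_d t_c) = 45.1 × 0.7951 = 35.86 mg/L, and at the critical point k_a D_c = k_d L, so D_c = (0.224/1.56) × 35.86 = 5.149 mg/L.

t_c ≈ 1.02 d; D_c ≈ 5.15 mg/L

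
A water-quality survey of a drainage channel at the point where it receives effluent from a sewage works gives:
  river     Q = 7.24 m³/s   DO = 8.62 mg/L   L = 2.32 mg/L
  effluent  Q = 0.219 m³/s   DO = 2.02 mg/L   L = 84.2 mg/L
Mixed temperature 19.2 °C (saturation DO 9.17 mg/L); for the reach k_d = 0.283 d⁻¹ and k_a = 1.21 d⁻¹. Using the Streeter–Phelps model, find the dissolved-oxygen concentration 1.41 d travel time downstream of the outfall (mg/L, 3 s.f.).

Mixed DO = (7.24×8.62 + 0.219×2.02)/(7.24+0.219) = 62.85/7.459 = 8.426 mg/L.
Mixed L₀ = (7.24×2.32 + 0.219×84.2)/(7.459) = 35.24/7.459 = 4.724 mg/L.
Initial deficit D₀ = C_s − DO₀ = 9.17 − 8.426 = 0.7438 mg/L.
D(1.41) = [0.283×4.724/(1.21−0.283)](e^(−0.283×1.41) − e^(−1.21×1.41)) + 0.7438 e^(−1.21×1.41)
= 1.442 × (0.6710 − 0.1816) + 0.7438 × 0.1816 = 0.8409 mg/L.
DO = 9.17 − 0.8409 = 8.329 mg/L.

DO ≈ 8.33 mg/L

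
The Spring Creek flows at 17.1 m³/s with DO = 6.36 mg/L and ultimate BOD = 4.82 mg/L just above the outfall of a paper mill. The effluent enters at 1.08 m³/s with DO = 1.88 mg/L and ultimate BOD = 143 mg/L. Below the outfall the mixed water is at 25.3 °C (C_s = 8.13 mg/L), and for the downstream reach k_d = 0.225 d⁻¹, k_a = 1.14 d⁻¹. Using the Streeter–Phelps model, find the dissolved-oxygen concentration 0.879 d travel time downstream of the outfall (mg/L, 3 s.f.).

Mixed DO = (17.1×6.36 + 1.08×1.88)/(17.1+1.08) = 110.8/18.18 = 6.094 mg/L.
Mixed L₀ = (17.1×4.82 + 1.08×143)/(18.18) = 236.9/18.18 = 13.03 mg/L.
Initial deficit D₀ = C_s − DO₀ = 8.13 − 6.094 = 2.036 mg/L.
D(0.879) = [0.225×13.03/(1.14−0.225)](e^(−0.225×0.879) − e^(−1.14×0.879)) + 2.036 e^(−1.14×0.879)
= 3.204 × (0.8206 − 0.3671) + 2.036 × 0.3671 = 2.200 mg/L.
DO = 8.13 − 2.200 = 5.930 mg/L.

DO ≈ 5.93 mg/L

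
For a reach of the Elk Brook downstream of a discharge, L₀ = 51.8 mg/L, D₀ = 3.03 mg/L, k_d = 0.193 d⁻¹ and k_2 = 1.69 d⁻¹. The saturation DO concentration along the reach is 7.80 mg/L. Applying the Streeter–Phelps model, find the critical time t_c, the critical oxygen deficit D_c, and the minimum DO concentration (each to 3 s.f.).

t_c = [1/(k_2−k_d)] ln[(k_2/k_d)(1 − D₀(k_2−k_d)/(k_d L₀))]
= [1/(1.69−0.193)] ln[(1.69/0.193)(1 − 3.03×1.497/(0.193×51.8))]
= (1/1.497) ln[8.756 × 0.5463] = 0.6680 × ln(4.784) = 0.6680 × 1.565 = 1.046 d.
L(t_c) = L₀ e^(−k_d t_c) = 51.8 × 0.8173 = 42.33 mg/L, and at the critical point k_2 D_c = k_d L, so D_c = (0.193/1.69) × 42.33 = 4.835 mg/L.
Minimum DO = C_s − D_c = 7.80 − 4.835 = 2.965 mg/L.

t_c ≈ 1.05 d; D_c ≈ 4.83 mg/L; min DO ≈ 2.97 mg/L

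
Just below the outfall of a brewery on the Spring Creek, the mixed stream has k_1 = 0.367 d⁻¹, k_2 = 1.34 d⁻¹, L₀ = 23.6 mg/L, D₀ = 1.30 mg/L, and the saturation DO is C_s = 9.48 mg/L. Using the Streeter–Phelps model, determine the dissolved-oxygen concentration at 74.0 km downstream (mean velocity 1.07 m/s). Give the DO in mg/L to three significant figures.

DO ≈ 5.44 mg/L

Travel time t = x/v = 74.0 km / (1.07 m/s) = 74000 m / 1.07 m/s = 69160 s = 0.8004 d.
k_1 L₀/(k_2−k_1) = 0.367×23.6/(1.34−0.367) = 8.661/0.9730 = 8.902 mg/L.
e^(−k_1 t) = e^(−0.367×0.8004) = 0.7455; e^(−k_2 t) = e^(−1.34×0.8004) = 0.3421.
D = 8.902 × (0.7455 − 0.3421) + 1.30 × 0.3421 = 3.590 + 0.4448 = 4.035 mg/L.
DO = C_s − D = 9.48 − 4.035 = 5.445 mg/L.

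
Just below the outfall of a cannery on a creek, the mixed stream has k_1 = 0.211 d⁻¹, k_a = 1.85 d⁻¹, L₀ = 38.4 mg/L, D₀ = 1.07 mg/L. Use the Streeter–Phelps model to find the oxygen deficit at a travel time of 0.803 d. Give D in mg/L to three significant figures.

D ≈ 3.30 mg/L

k_1 L₀/(k_a−k_1) = 0.211×38.4/(1.85−0.211) = 8.102/1.639 = 4.944 mg/L.
e^(−k_1 t) = e^(−0.211×0.8030) = 0.8441; e^(−k_a t) = e^(−1.85×0.8030) = 0.2264.
D = 4.944 × (0.8441 − 0.2264) + 1.07 × 0.2264 = 3.054 + 0.2422 = 3.296 mg/L.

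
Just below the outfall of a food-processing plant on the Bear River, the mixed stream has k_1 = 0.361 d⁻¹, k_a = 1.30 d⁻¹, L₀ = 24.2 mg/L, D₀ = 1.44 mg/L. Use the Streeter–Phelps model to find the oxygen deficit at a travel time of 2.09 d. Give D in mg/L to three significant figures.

D ≈ 3.86 mg/L

k_1 L₀/(k_a−k_1) = 0.361×24.2/(1.30−0.361) = 8.736/0.9390 = 9.304 mg/L.
e^(−k_1 t) = e^(−0.361×2.090) = 0.4703; e^(−k_a t) = e^(−1.30×2.090) = 0.06607.
D = 9.304 × (0.4703 − 0.06607) + 1.44 × 0.06607 = 3.760 + 0.09514 = 3.856 mg/L.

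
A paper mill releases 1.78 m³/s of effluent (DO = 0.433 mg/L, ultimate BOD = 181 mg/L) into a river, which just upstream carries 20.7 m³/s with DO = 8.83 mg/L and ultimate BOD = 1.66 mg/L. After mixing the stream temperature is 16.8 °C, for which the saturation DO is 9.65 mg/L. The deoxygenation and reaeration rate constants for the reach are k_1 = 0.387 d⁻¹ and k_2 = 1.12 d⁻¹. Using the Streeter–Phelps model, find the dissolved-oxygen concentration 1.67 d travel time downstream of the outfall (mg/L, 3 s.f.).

Mixed DO = (20.7×8.83 + 1.78×0.433)/(20.7+1.78) = 183.6/22.48 = 8.165 mg/L.
Mixed L₀ = (20.7×1.66 + 1.78×181)/(22.48) = 356.5/22.48 = 15.86 mg/L.
Initial deficit D₀ = C_s − DO₀ = 9.65 − 8.165 = 1.485 mg/L.
D(1.67) = [0.387×15.86/(1.12−0.387)](e^(−0.387×1.67) − e^(−1.12×1.67)) + 1.485 e^(−1.12×1.67)
= 8.374 × (0.5240 − 0.1541) + 1.485 × 0.1541 = 3.326 mg/L.
DO = 9.65 − 3.326 = 6.324 mg/L.

DO ≈ 6.32 mg/L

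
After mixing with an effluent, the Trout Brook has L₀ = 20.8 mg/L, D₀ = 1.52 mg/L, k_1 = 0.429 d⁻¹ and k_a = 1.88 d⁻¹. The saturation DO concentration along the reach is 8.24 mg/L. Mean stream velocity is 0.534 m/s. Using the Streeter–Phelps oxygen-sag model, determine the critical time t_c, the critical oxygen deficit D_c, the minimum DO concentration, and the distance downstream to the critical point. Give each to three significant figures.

t_c ≈ 0.823 d; D_c ≈ 3.33 mg/L; min DO ≈ 4.91 mg/L; x_c ≈ 38.0 km

With k_a/k_1 = 4.382 and 1 − D₀(k_a−k_1)/(k_1 L₀) = 0.7528,
t_c = ln(4.382 × 0.7528) / (1.88 − 0.429) = ln(3.299) / 1.451 = 1.194/1.451 = 0.8226 d.
L(t_c) = L₀ e^(−k_1 t_c) = 20.8 × 0.7026 = 14.61 mg/L, and at the critical point k_a D_c = k_1 L, so D_c = (0.429/1.88) × 14.61 = 3.335 mg/L.
Minimum DO = C_s − D_c = 8.24 − 3.335 = 4.905 mg/L.
x_c = v t_c = 0.534 m/s × 0.8226 d × 86400 s/d = 37950 m ≈ 38.0 km.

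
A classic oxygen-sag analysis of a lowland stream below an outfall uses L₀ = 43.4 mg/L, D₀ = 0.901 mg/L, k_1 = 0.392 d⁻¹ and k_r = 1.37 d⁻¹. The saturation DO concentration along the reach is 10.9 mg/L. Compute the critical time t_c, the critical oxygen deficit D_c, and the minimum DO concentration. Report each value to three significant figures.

t_c ≈ 1.23 d; D_c ≈ 7.68 mg/L; min DO ≈ 3.22 mg/L

t_c = [1/(k_r−k_1)] ln[(k_r/k_1)(1 − D₀(k_r−k_1)/(k_1 L₀))]
= [1/(1.37−0.392)] ln[(1.37/0.392)(1 − 0.901×0.9780/(0.392×43.4))]
= (1/0.9780) ln[3.495 × 0.9482] = 1.022 × ln(3.314) = 1.022 × 1.198 = 1.225 d.
L(t_c) = L₀ e^(−k_1 t_c) = 43.4 × 0.6186 = 26.85 mg/L, and at the critical point k_r D_c = k_1 L, so D_c = (0.392/1.37) × 26.85 = 7.682 mg/L.
Minimum DO = C_s − D_c = 10.9 − 7.682 = 3.218 mg/L.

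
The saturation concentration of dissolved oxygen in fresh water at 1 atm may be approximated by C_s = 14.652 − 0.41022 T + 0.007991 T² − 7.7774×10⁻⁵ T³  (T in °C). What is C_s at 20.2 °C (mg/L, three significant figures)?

C_s ≈ 8.99 mg/L

C_s = 14.652 − 0.41022×20.2 + 0.007991×20.2² − 7.7774×10⁻⁵×20.2³ = 8.985 mg/L.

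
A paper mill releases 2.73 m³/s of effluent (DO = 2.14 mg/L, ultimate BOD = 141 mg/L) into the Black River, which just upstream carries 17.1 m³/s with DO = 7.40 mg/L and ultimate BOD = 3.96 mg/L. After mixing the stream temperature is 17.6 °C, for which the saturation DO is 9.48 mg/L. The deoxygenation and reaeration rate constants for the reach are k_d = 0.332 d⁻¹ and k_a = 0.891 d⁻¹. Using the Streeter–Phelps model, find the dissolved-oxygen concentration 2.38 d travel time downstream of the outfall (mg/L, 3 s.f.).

Mixed DO = (17.1×7.40 + 2.73×2.14)/(17.1+2.73) = 132.4/19.83 = 6.676 mg/L.
Mixed L₀ = (17.1×3.96 + 2.73×141)/(19.83) = 452.6/19.83 = 22.83 mg/L.
Initial deficit D₀ = C_s − DO₀ = 9.48 − 6.676 = 2.804 mg/L.
D(2.38) = [0.332×22.83/(0.891−0.332)](e^(−0.332×2.38) − e^(−0.891×2.38)) + 2.804 e^(−0.891×2.38)
= 13.56 × (0.4538 − 0.1200) + 2.804 × 0.1200 = 4.862 mg/L.
DO = 9.48 − 4.862 = 4.618 mg/L.

DO ≈ 4.62 mg/L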